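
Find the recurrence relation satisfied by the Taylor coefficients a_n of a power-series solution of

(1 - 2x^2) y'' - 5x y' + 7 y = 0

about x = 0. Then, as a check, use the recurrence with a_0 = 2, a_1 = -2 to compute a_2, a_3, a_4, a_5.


Substitute y = sum_n a_n x^n.
(1 - 2 x^2) y'' contributes (n+2)(n+1) a_{n+2} - 2 n(n-1) a_n at x^n.
-5 x y'(x) contributes -5 n a_n at x^n.
7 y(x) contributes 7 a_n at x^n.
Matching x^n: (n+2)(n+1) a_{n+2} + (-2 n(n-1) - 5 n + 7) a_n = 0.
Thus a_{n+2} = (2 n(n-1) + 5 n - 7) / ((n+1)(n+2)) * a_n.

Check with a_0 = 2, a_1 = -2 (apply the recurrence for n = 0, 1, 2, 3): a_0 = 2, a_1 = -2, a_2 = -7, a_3 = 2/3, a_4 = -49/12, a_5 = 2/3.

a_(n+2) = (2 n(n-1) + 5 n - 7) / ((n+1)(n+2)) * a_n; check: a_0 = 2, a_1 = -2, a_2 = -7, a_3 = 2/3, a_4 = -49/12, a_5 = 2/3


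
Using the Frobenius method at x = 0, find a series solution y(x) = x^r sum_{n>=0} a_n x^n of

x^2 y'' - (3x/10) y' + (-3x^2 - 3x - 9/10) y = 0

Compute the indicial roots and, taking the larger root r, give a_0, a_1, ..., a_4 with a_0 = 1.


Write in Frobenius form y'' + (p(x)/x) y' + (q(x)/x^2) y = 0:
  p(x) = -3/10,  q(x) = -3x^2 - 3x - 9/10.
Indicial equation: r(r-1) + (-3/10) r + (-9/10) = 0 -> roots r_1 = 9/5, r_2 = -1/2.
Take r = r_1 = 9/5. Let y(x) = x^r sum_{n>=0} a_n x^n with a_0 = 1.
Substitute y = x^r sum a_n x^n and match x^{r+n}. The recurrence is
  D(n) a_n - 3 a_{n-1} - 3 a_{n-2} = 0,  where D(n) = (r+n)(r+n-1) + (-3/10)(r+n) + (-9/10).
  a_n = [3 a_{n-1} + 3 a_{n-2}] / D(n).
Since the indicial polynomial factors as (r - r_1)(r - r_2), D(n) = (r_1 + n - r_1)(r_1 + n - r_2) = n(n + 23/10).
Evaluating step by step (a_0 = 1):
  n = 1: D(1) = 1(1 + 23/10) = 33/10; numerator = 3(1) = 3; a_1 = (3)/(33/10) = 10/11
  n = 2: D(2) = 2(2 + 23/10) = 43/5; numerator = 3(10/11) + 3(1) = 63/11; a_2 = (63/11)/(43/5) = 315/473
  n = 3: D(3) = 3(3 + 23/10) = 159/10; numerator = 3(315/473) + 3(10/11) = 2235/473; a_3 = (2235/473)/(159/10) = 7450/25069
  n = 4: D(4) = 4(4 + 23/10) = 126/5; numerator = 3(7450/25069) + 3(315/473) = 6585/2279; a_4 = (6585/2279)/(126/5) = 10975/95718

r = 9/5; a_0 = 1; a_1 = 10/11; a_2 = 315/473; a_3 = 7450/25069; a_4 = 10975/95718


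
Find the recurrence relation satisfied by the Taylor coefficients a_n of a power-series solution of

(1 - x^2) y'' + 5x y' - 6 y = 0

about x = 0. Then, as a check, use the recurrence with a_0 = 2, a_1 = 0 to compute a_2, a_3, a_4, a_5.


Substitute y = sum_n a_n x^n.
(1 - 1 x^2) y'' contributes (n+2)(n+1) a_{n+2} - n(n-1) a_n at x^n.
5 x y'(x) contributes 5 n a_n at x^n.
-6 y(x) contributes -6 a_n at x^n.
Matching x^n: (n+2)(n+1) a_{n+2} + (-n(n-1) + 5 n - 6) a_n = 0.
Thus a_{n+2} = (n(n-1) - 5 n + 6) / ((n+1)(n+2)) * a_n.

Check with a_0 = 2, a_1 = 0 (apply the recurrence for n = 0, 1, 2, 3): a_0 = 2, a_1 = 0, a_2 = 6, a_3 = 0, a_4 = -1, a_5 = 0.

a_(n+2) = (n(n-1) - 5 n + 6) / ((n+1)(n+2)) * a_n; check: a_0 = 2, a_1 = 0, a_2 = 6, a_3 = 0, a_4 = -1, a_5 = 0


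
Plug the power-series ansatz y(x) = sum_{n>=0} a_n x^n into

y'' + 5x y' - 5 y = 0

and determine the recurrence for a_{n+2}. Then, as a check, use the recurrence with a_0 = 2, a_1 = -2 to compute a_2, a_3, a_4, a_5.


Substitute y = sum_n a_n x^n.
y''(x) has coefficient (n+2)(n+1) a_{n+2} at x^n;
5 x y'(x) has coefficient 5 n a_n at x^n (shift);
-5 y(x) has coefficient -5 a_n at x^n.
Matching x^n: (n+2)(n+1) a_{n+2} + (5n - 5) a_n = 0.
Thus a_{n+2} = (-5n + 5) / ((n+1)(n+2)) * a_n.

Check with a_0 = 2, a_1 = -2 (apply the recurrence for n = 0, 1, 2, 3): a_0 = 2, a_1 = -2, a_2 = 5, a_3 = 0, a_4 = -25/12, a_5 = 0.

a_(n+2) = (-5n + 5) / ((n+1)(n+2)) * a_n; check: a_0 = 2, a_1 = -2, a_2 = 5, a_3 = 0, a_4 = -25/12, a_5 = 0


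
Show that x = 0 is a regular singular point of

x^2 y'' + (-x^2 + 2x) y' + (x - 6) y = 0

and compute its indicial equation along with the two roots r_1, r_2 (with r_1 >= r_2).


Divide by x^2 to reach normal form y'' + P_1(x) y' + P_2(x) y = 0 with P_1(x) = -1 + 2/x and P_2(x) = 1/x - 6/x^2.
x = 0 is a singular point because the y'-coefficient -1 + 2/x has a pole at x = 0 and the y-coefficient 1/x - 6/x^2 has a pole at x = 0.
It is a regular singular point because x P_1(x) = p(x) = 2 - x and x^2 P_2(x) = q(x) = x - 6 are polynomials, hence analytic at x = 0.
p(0) = 2,  q(0) = -6.
Indicial equation: r(r-1) + p(0) r + q(0) = 0, i.e. r^2 + (p(0) - 1) r + q(0) = 0, i.e. r^2 + 1 r - 6 = 0.
Discriminant: (1)^2 - 4(-6) = 25, so r = (-1 ± 5)/2.
Solving: r_1 = 2, r_2 = -3.

indicial: r^2 + 1 r - 6 = 0; roots r_1 = 2, r_2 = -3


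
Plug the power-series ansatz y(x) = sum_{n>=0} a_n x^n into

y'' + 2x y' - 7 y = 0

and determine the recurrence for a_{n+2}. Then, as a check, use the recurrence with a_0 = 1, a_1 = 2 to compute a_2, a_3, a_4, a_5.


Substitute y = sum_n a_n x^n.
y''(x) has coefficient (n+2)(n+1) a_{n+2} at x^n;
2 x y'(x) has coefficient 2 n a_n at x^n (shift);
-7 y(x) has coefficient -7 a_n at x^n.
Matching x^n: (n+2)(n+1) a_{n+2} + (2n - 7) a_n = 0.
Thus a_{n+2} = (-2n + 7) / ((n+1)(n+2)) * a_n.

Check with a_0 = 1, a_1 = 2 (apply the recurrence for n = 0, 1, 2, 3): a_0 = 1, a_1 = 2, a_2 = 7/2, a_3 = 5/3, a_4 = 7/8, a_5 = 1/12.

a_(n+2) = (-2n + 7) / ((n+1)(n+2)) * a_n; check: a_0 = 1, a_1 = 2, a_2 = 7/2, a_3 = 5/3, a_4 = 7/8, a_5 = 1/12


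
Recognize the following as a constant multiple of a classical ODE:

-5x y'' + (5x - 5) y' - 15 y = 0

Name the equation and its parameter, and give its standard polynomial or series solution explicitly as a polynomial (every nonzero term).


All three coefficients share the factor -5; dividing through by -5 gives  x y'' + (1 - x) y' + 3 y = 0.
This matches the Laguerre equation x y'' + (1 - x) y' + n y = 0 with n = 3; the polynomial solution is L_3(x).
With y = sum_k a_k x^k, matching x^k gives (k+1)k a_{k+1} + (k+1) a_{k+1} - k a_k + n a_k = 0, i.e. (k+1)^2 a_{k+1} = (k - n) a_k = (k - 3) a_k. The right side vanishes at k = 3, so the series terminates at degree 3.
Standard normalization L_n(0) = 1 gives a_0 = 1. Work upward with a_{k+1} = (k - 3) a_k / (k+1)^2:
  a_1 = (0 - 3)(1) / 1^2 = -3/1 = -3
  a_2 = (1 - 3)(-3) / 2^2 = 6/4 = 3/2
  a_3 = (2 - 3)(3/2) / 3^2 = (-3/2)/9 = -1/6
Hence L_3(x) = -x^3/6 + 3 x^2/2 - 3 x + 1.

L_3(x); series = -x^3/6 + 3 x^2/2 - 3 x + 1


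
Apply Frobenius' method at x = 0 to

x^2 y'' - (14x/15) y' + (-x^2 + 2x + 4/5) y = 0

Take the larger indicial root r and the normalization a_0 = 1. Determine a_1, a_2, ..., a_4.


Write in Frobenius form y'' + (p(x)/x) y' + (q(x)/x^2) y = 0:
  p(x) = -14/15,  q(x) = -x^2 + 2x + 4/5.
Indicial equation: r(r-1) + (-14/15) r + (4/5) = 0 -> roots r_1 = 4/3, r_2 = 3/5.
Take r = r_1 = 4/3. Let y(x) = x^r sum_{n>=0} a_n x^n with a_0 = 1.
Substitute y = x^r sum a_n x^n and match x^{r+n}. The recurrence is
  D(n) a_n + 2 a_{n-1} - 1 a_{n-2} = 0,  where D(n) = (r+n)(r+n-1) + (-14/15)(r+n) + (4/5).
  a_n = [-2 a_{n-1} + 1 a_{n-2}] / D(n).
Since the indicial polynomial factors as (r - r_1)(r - r_2), D(n) = (r_1 + n - r_1)(r_1 + n - r_2) = n(n + 11/15).
Evaluating step by step (a_0 = 1):
  n = 1: D(1) = 1(1 + 11/15) = 26/15; numerator = -2(1) = -2; a_1 = (-2)/(26/15) = -15/13
  n = 2: D(2) = 2(2 + 11/15) = 82/15; numerator = -2(-15/13) + 1(1) = 43/13; a_2 = (43/13)/(82/15) = 645/1066
  n = 3: D(3) = 3(3 + 11/15) = 56/5; numerator = -2(645/1066) + 1(-15/13) = -1260/533; a_3 = (-1260/533)/(56/5) = -225/1066
  n = 4: D(4) = 4(4 + 11/15) = 284/15; numerator = -2(-225/1066) + 1(645/1066) = 1095/1066; a_4 = (1095/1066)/(284/15) = 16425/302744

r = 4/3; a_0 = 1; a_1 = -15/13; a_2 = 645/1066; a_3 = -225/1066; a_4 = 16425/302744


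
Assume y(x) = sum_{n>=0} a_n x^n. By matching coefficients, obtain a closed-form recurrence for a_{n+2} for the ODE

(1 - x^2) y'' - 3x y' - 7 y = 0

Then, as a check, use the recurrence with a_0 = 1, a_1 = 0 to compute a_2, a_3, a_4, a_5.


Substitute y = sum_n a_n x^n.
(1 - 1 x^2) y'' contributes (n+2)(n+1) a_{n+2} - n(n-1) a_n at x^n.
-3 x y'(x) contributes -3 n a_n at x^n.
-7 y(x) contributes -7 a_n at x^n.
Matching x^n: (n+2)(n+1) a_{n+2} + (-n(n-1) - 3 n - 7) a_n = 0.
Thus a_{n+2} = (n(n-1) + 3 n + 7) / ((n+1)(n+2)) * a_n.

Check with a_0 = 1, a_1 = 0 (apply the recurrence for n = 0, 1, 2, 3): a_0 = 1, a_1 = 0, a_2 = 7/2, a_3 = 0, a_4 = 35/8, a_5 = 0.

a_(n+2) = (n(n-1) + 3 n + 7) / ((n+1)(n+2)) * a_n; check: a_0 = 1, a_1 = 0, a_2 = 7/2, a_3 = 0, a_4 = 35/8, a_5 = 0


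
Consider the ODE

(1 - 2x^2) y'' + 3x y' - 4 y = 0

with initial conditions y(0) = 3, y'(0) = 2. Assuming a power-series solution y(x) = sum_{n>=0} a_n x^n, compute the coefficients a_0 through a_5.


Ansatz: y(x) = sum_{n>=0} a_n x^n, so y'(x) = sum_{n>=1} n a_n x^(n-1) and y''(x) = sum_{n>=2} n(n-1) a_n x^(n-2).
Substitute into P(x) y'' + Q(x) y' + R(x) y = 0 with P(x) = 1 - 2x^2, Q(x) = 3x, R(x) = -4, and match powers of x.
Initial conditions: a_0 = 3, a_1 = 2.
Setting the coefficient of each power of x to zero and solving order by order (substituting the coefficients already found):
  x^0: 2 a_2 - 4 a_0 = 0  ->  2 a_2 = 4 a_0 = 12  ->  a_2 = 6
  x^1: 6 a_3 - a_1 = 0  ->  6 a_3 = a_1 = 2  ->  a_3 = 1/3
  x^2: 12 a_4 - 2 a_2 = 0  ->  12 a_4 = 2 a_2 = 12  ->  a_4 = 1
  x^3: 20 a_5 - 7 a_3 = 0  ->  20 a_5 = 7 a_3 = 7/3  ->  a_5 = 7/60
Truncated series: y(x) = 3 + 2 x + 6 x^2 + (1/3) x^3 + x^4 + (7/60) x^5 + O(x^6).

a_0 = 3; a_1 = 2; a_2 = 6; a_3 = 1/3; a_4 = 1; a_5 = 7/60


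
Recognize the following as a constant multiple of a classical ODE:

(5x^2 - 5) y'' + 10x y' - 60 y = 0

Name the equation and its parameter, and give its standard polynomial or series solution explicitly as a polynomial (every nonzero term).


All three coefficients share the factor -5; dividing through by -5 gives  (1 - x^2) y'' - 2x y' + 12 y = 0.
This matches the Legendre equation (1 - x^2) y'' - 2x y' + n(n+1) y = 0 (note the -2x y' term) with n(n+1) = 12, so n = 3; the polynomial solution is P_3(x).
With y = sum_k a_k x^k, matching x^k gives (k+2)(k+1) a_{k+2} = [k(k+1) - n(n+1)] a_k = (k - 3)(k + 4) a_k. The right side vanishes at k = 3, so the series with the parity of 3 terminates at degree 3.
Standard normalization (P_n(1) = 1): leading coefficient (2n)!/(2^n (n!)^2) = 720/(8*36) = 5/2, so a_3 = 5/2. Work downward with a_k = (k+1)(k+2) a_{k+2} / ((k - 3)(k + 4)):
  a_1 = (2)(3)(5/2) / ((1 - 3)(1 + 4)) = 15/(-10) = -3/2
Hence P_3(x) = 5 x^3/2 - 3 x/2.

P_3(x); series = 5 x^3/2 - 3 x/2


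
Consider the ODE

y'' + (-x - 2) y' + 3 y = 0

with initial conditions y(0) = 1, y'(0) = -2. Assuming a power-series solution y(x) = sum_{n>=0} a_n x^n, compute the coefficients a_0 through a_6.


Ansatz: y(x) = sum_{n>=0} a_n x^n, so y'(x) = sum_{n>=1} n a_n x^(n-1) and y''(x) = sum_{n>=2} n(n-1) a_n x^(n-2).
Substitute into P(x) y'' + Q(x) y' + R(x) y = 0 with P(x) = 1, Q(x) = -x - 2, R(x) = 3, and match powers of x.
Initial conditions: a_0 = 1, a_1 = -2.
Setting the coefficient of each power of x to zero and solving order by order (substituting the coefficients already found):
  x^0: 2 a_2 - 2 a_1 + 3 a_0 = 0  ->  2 a_2 = 2 a_1 - 3 a_0 = -7  ->  a_2 = -7/2
  x^1: 6 a_3 - 4 a_2 + 2 a_1 = 0  ->  6 a_3 = 4 a_2 - 2 a_1 = -10  ->  a_3 = -5/3
  x^2: 12 a_4 - 6 a_3 + a_2 = 0  ->  12 a_4 = 6 a_3 - a_2 = -13/2  ->  a_4 = -13/24
  x^3: 20 a_5 - 8 a_4 = 0  ->  20 a_5 = 8 a_4 = -13/3  ->  a_5 = -13/60
  x^4: 30 a_6 - 10 a_5 - a_4 = 0  ->  30 a_6 = 10 a_5 + a_4 = -65/24  ->  a_6 = -13/144
Truncated series: y(x) = 1 - 2 x - (7/2) x^2 - (5/3) x^3 - (13/24) x^4 - (13/60) x^5 - (13/144) x^6 + O(x^7).

a_0 = 1; a_1 = -2; a_2 = -7/2; a_3 = -5/3; a_4 = -13/24; a_5 = -13/60; a_6 = -13/144


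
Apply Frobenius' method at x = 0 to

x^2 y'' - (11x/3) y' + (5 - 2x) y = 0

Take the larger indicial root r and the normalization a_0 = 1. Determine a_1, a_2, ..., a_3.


Write in Frobenius form y'' + (p(x)/x) y' + (q(x)/x^2) y = 0:
  p(x) = -11/3,  q(x) = 5 - 2x.
Indicial equation: r(r-1) + (-11/3) r + (5) = 0 -> roots r_1 = 3, r_2 = 5/3.
Take r = r_1 = 3. Let y(x) = x^r sum_{n>=0} a_n x^n with a_0 = 1.
Substitute y = x^r sum a_n x^n and match x^{r+n}. The recurrence is
  D(n) a_n - 2 a_{n-1} = 0,  where D(n) = (r+n)(r+n-1) + (-11/3)(r+n) + (5).
  a_n = 2 / D(n) * a_{n-1}.
Since the indicial polynomial factors as (r - r_1)(r - r_2), D(n) = (r_1 + n - r_1)(r_1 + n - r_2) = n(n + 4/3).
Evaluating step by step (a_0 = 1):
  n = 1: D(1) = 1(1 + 4/3) = 7/3; numerator = 2(1) = 2; a_1 = (2)/(7/3) = 6/7
  n = 2: D(2) = 2(2 + 4/3) = 20/3; numerator = 2(6/7) = 12/7; a_2 = (12/7)/(20/3) = 9/35
  n = 3: D(3) = 3(3 + 4/3) = 13; numerator = 2(9/35) = 18/35; a_3 = (18/35)/(13) = 18/455

r = 3; a_0 = 1; a_1 = 6/7; a_2 = 9/35; a_3 = 18/455


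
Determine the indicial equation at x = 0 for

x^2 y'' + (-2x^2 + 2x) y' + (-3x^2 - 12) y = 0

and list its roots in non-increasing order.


Divide by x^2 to reach normal form y'' + P_1(x) y' + P_2(x) y = 0 with P_1(x) = -2 + 2/x and P_2(x) = -3 - 12/x^2.
x = 0 is a singular point because the y'-coefficient -2 + 2/x has a pole at x = 0 and the y-coefficient -3 - 12/x^2 has a pole at x = 0.
It is a regular singular point because x P_1(x) = p(x) = 2 - 2x and x^2 P_2(x) = q(x) = -3x^2 - 12 are polynomials, hence analytic at x = 0.
p(0) = 2,  q(0) = -12.
Indicial equation: r(r-1) + p(0) r + q(0) = 0, i.e. r^2 + (p(0) - 1) r + q(0) = 0, i.e. r^2 + 1 r - 12 = 0.
Discriminant: (1)^2 - 4(-12) = 49, so r = (-1 ± 7)/2.
Solving: r_1 = 3, r_2 = -4.

indicial: r^2 + 1 r - 12 = 0; roots r_1 = 3, r_2 = -4


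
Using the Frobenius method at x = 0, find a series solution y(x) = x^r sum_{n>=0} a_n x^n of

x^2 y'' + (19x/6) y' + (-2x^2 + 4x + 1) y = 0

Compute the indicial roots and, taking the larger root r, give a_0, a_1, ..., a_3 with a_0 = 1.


Write in Frobenius form y'' + (p(x)/x) y' + (q(x)/x^2) y = 0:
  p(x) = 19/6,  q(x) = -2x^2 + 4x + 1.
Indicial equation: r(r-1) + (19/6) r + (1) = 0 -> roots r_1 = -2/3, r_2 = -3/2.
Take r = r_1 = -2/3. Let y(x) = x^r sum_{n>=0} a_n x^n with a_0 = 1.
Substitute y = x^r sum a_n x^n and match x^{r+n}. The recurrence is
  D(n) a_n + 4 a_{n-1} - 2 a_{n-2} = 0,  where D(n) = (r+n)(r+n-1) + (19/6)(r+n) + (1).
  a_n = [-4 a_{n-1} + 2 a_{n-2}] / D(n).
Since the indicial polynomial factors as (r - r_1)(r - r_2), D(n) = (r_1 + n - r_1)(r_1 + n - r_2) = n(n + 5/6).
Evaluating step by step (a_0 = 1):
  n = 1: D(1) = 1(1 + 5/6) = 11/6; numerator = -4(1) = -4; a_1 = (-4)/(11/6) = -24/11
  n = 2: D(2) = 2(2 + 5/6) = 17/3; numerator = -4(-24/11) + 2(1) = 118/11; a_2 = (118/11)/(17/3) = 354/187
  n = 3: D(3) = 3(3 + 5/6) = 23/2; numerator = -4(354/187) + 2(-24/11) = -2232/187; a_3 = (-2232/187)/(23/2) = -4464/4301

r = -2/3; a_0 = 1; a_1 = -24/11; a_2 = 354/187; a_3 = -4464/4301


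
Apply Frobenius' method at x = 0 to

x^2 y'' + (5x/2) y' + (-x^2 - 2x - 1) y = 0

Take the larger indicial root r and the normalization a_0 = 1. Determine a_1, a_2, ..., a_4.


Write in Frobenius form y'' + (p(x)/x) y' + (q(x)/x^2) y = 0:
  p(x) = 5/2,  q(x) = -x^2 - 2x - 1.
Indicial equation: r(r-1) + (5/2) r + (-1) = 0 -> roots r_1 = 1/2, r_2 = -2.
Take r = r_1 = 1/2. Let y(x) = x^r sum_{n>=0} a_n x^n with a_0 = 1.
Substitute y = x^r sum a_n x^n and match x^{r+n}. The recurrence is
  D(n) a_n - 2 a_{n-1} - 1 a_{n-2} = 0,  where D(n) = (r+n)(r+n-1) + (5/2)(r+n) + (-1).
  a_n = [2 a_{n-1} + 1 a_{n-2}] / D(n).
Since the indicial polynomial factors as (r - r_1)(r - r_2), D(n) = (r_1 + n - r_1)(r_1 + n - r_2) = n(n + 5/2).
Evaluating step by step (a_0 = 1):
  n = 1: D(1) = 1(1 + 5/2) = 7/2; numerator = 2(1) = 2; a_1 = (2)/(7/2) = 4/7
  n = 2: D(2) = 2(2 + 5/2) = 9; numerator = 2(4/7) + 1(1) = 15/7; a_2 = (15/7)/(9) = 5/21
  n = 3: D(3) = 3(3 + 5/2) = 33/2; numerator = 2(5/21) + 1(4/7) = 22/21; a_3 = (22/21)/(33/2) = 4/63
  n = 4: D(4) = 4(4 + 5/2) = 26; numerator = 2(4/63) + 1(5/21) = 23/63; a_4 = (23/63)/(26) = 23/1638

r = 1/2; a_0 = 1; a_1 = 4/7; a_2 = 5/21; a_3 = 4/63; a_4 = 23/1638


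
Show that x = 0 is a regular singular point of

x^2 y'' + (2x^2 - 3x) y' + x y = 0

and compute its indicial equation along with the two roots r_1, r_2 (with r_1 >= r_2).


Divide by x^2 to reach normal form y'' + P_1(x) y' + P_2(x) y = 0 with P_1(x) = 2 - 3/x and P_2(x) = 1/x.
x = 0 is a singular point because the y'-coefficient 2 - 3/x has a pole at x = 0 and the y-coefficient 1/x has a pole at x = 0.
It is a regular singular point because x P_1(x) = p(x) = 2x - 3 and x^2 P_2(x) = q(x) = x are polynomials, hence analytic at x = 0.
p(0) = -3,  q(0) = 0.
Indicial equation: r(r-1) + p(0) r + q(0) = 0, i.e. r^2 + (p(0) - 1) r + q(0) = 0, i.e. r^2 - 4 r = 0.
Discriminant: (-4)^2 - 4(0) = 16, so r = (4 ± 4)/2.
Solving: r_1 = 4, r_2 = 0.

indicial: r^2 - 4 r = 0; roots r_1 = 4, r_2 = 0


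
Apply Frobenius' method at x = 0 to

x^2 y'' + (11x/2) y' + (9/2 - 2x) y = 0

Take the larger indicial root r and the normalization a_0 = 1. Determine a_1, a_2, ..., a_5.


Write in Frobenius form y'' + (p(x)/x) y' + (q(x)/x^2) y = 0:
  p(x) = 11/2,  q(x) = 9/2 - 2x.
Indicial equation: r(r-1) + (11/2) r + (9/2) = 0 -> roots r_1 = -3/2, r_2 = -3.
Take r = r_1 = -3/2. Let y(x) = x^r sum_{n>=0} a_n x^n with a_0 = 1.
Substitute y = x^r sum a_n x^n and match x^{r+n}. The recurrence is
  D(n) a_n - 2 a_{n-1} = 0,  where D(n) = (r+n)(r+n-1) + (11/2)(r+n) + (9/2).
  a_n = 2 / D(n) * a_{n-1}.
Since the indicial polynomial factors as (r - r_1)(r - r_2), D(n) = (r_1 + n - r_1)(r_1 + n - r_2) = n(n + 3/2).
Evaluating step by step (a_0 = 1):
  n = 1: D(1) = 1(1 + 3/2) = 5/2; numerator = 2(1) = 2; a_1 = (2)/(5/2) = 4/5
  n = 2: D(2) = 2(2 + 3/2) = 7; numerator = 2(4/5) = 8/5; a_2 = (8/5)/(7) = 8/35
  n = 3: D(3) = 3(3 + 3/2) = 27/2; numerator = 2(8/35) = 16/35; a_3 = (16/35)/(27/2) = 32/945
  n = 4: D(4) = 4(4 + 3/2) = 22; numerator = 2(32/945) = 64/945; a_4 = (64/945)/(22) = 32/10395
  n = 5: D(5) = 5(5 + 3/2) = 65/2; numerator = 2(32/10395) = 64/10395; a_5 = (64/10395)/(65/2) = 128/675675

r = -3/2; a_0 = 1; a_1 = 4/5; a_2 = 8/35; a_3 = 32/945; a_4 = 32/10395; a_5 = 128/675675


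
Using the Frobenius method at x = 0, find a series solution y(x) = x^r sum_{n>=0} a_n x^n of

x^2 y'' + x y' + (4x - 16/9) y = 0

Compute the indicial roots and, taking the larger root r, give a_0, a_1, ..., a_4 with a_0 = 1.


Write in Frobenius form y'' + (p(x)/x) y' + (q(x)/x^2) y = 0:
  p(x) = 1,  q(x) = 4x - 16/9.
Indicial equation: r(r-1) + (1) r + (-16/9) = 0 -> roots r_1 = 4/3, r_2 = -4/3.
Take r = r_1 = 4/3. Let y(x) = x^r sum_{n>=0} a_n x^n with a_0 = 1.
Substitute y = x^r sum a_n x^n and match x^{r+n}. The recurrence is
  D(n) a_n + 4 a_{n-1} = 0,  where D(n) = (r+n)(r+n-1) + (1)(r+n) + (-16/9).
  a_n = -4 / D(n) * a_{n-1}.
Since the indicial polynomial factors as (r - r_1)(r - r_2), D(n) = (r_1 + n - r_1)(r_1 + n - r_2) = n(n + 8/3).
Evaluating step by step (a_0 = 1):
  n = 1: D(1) = 1(1 + 8/3) = 11/3; numerator = -4(1) = -4; a_1 = (-4)/(11/3) = -12/11
  n = 2: D(2) = 2(2 + 8/3) = 28/3; numerator = -4(-12/11) = 48/11; a_2 = (48/11)/(28/3) = 36/77
  n = 3: D(3) = 3(3 + 8/3) = 17; numerator = -4(36/77) = -144/77; a_3 = (-144/77)/(17) = -144/1309
  n = 4: D(4) = 4(4 + 8/3) = 80/3; numerator = -4(-144/1309) = 576/1309; a_4 = (576/1309)/(80/3) = 108/6545

r = 4/3; a_0 = 1; a_1 = -12/11; a_2 = 36/77; a_3 = -144/1309; a_4 = 108/6545


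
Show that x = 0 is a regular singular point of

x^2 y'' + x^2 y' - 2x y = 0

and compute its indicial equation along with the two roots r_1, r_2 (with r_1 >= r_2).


Divide by x^2 to reach normal form y'' + P_1(x) y' + P_2(x) y = 0 with P_1(x) = 1 and P_2(x) = -2/x.
x = 0 is a singular point because the y-coefficient -2/x has a pole at x = 0.
It is a regular singular point because x P_1(x) = p(x) = x and x^2 P_2(x) = q(x) = -2x are polynomials, hence analytic at x = 0.
p(0) = 0,  q(0) = 0.
Indicial equation: r(r-1) + p(0) r + q(0) = 0, i.e. r^2 + (p(0) - 1) r + q(0) = 0, i.e. r^2 - 1 r = 0.
Discriminant: (-1)^2 - 4(0) = 1, so r = (1 ± 1)/2.
Solving: r_1 = 1, r_2 = 0.

indicial: r^2 - 1 r = 0; roots r_1 = 1, r_2 = 0


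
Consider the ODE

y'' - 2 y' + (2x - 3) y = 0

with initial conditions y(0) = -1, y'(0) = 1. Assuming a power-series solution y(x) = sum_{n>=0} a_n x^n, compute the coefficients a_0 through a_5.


Ansatz: y(x) = sum_{n>=0} a_n x^n, so y'(x) = sum_{n>=1} n a_n x^(n-1) and y''(x) = sum_{n>=2} n(n-1) a_n x^(n-2).
Substitute into P(x) y'' + Q(x) y' + R(x) y = 0 with P(x) = 1, Q(x) = -2, R(x) = 2x - 3, and match powers of x.
Initial conditions: a_0 = -1, a_1 = 1.
Setting the coefficient of each power of x to zero and solving order by order (substituting the coefficients already found):
  x^0: 2 a_2 - 2 a_1 - 3 a_0 = 0  ->  2 a_2 = 2 a_1 + 3 a_0 = -1  ->  a_2 = -1/2
  x^1: 6 a_3 - 4 a_2 - 3 a_1 + 2 a_0 = 0  ->  6 a_3 = 4 a_2 + 3 a_1 - 2 a_0 = 3  ->  a_3 = 1/2
  x^2: 12 a_4 - 6 a_3 - 3 a_2 + 2 a_1 = 0  ->  12 a_4 = 6 a_3 + 3 a_2 - 2 a_1 = -1/2  ->  a_4 = -1/24
  x^3: 20 a_5 - 8 a_4 - 3 a_3 + 2 a_2 = 0  ->  20 a_5 = 8 a_4 + 3 a_3 - 2 a_2 = 13/6  ->  a_5 = 13/120
Truncated series: y(x) = -1 + x - (1/2) x^2 + (1/2) x^3 - (1/24) x^4 + (13/120) x^5 + O(x^6).

a_0 = -1; a_1 = 1; a_2 = -1/2; a_3 = 1/2; a_4 = -1/24; a_5 = 13/120


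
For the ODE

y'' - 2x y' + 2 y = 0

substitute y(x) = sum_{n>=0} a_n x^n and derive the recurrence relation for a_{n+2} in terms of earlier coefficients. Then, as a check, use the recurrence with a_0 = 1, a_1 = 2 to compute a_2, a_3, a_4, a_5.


Substitute y = sum_n a_n x^n.
y''(x) has coefficient (n+2)(n+1) a_{n+2} at x^n;
-2 x y'(x) has coefficient -2 n a_n at x^n (shift);
2 y(x) has coefficient 2 a_n at x^n.
Matching x^n: (n+2)(n+1) a_{n+2} + (-2n + 2) a_n = 0.
Thus a_{n+2} = (2n - 2) / ((n+1)(n+2)) * a_n.

Check with a_0 = 1, a_1 = 2 (apply the recurrence for n = 0, 1, 2, 3): a_0 = 1, a_1 = 2, a_2 = -1, a_3 = 0, a_4 = -1/6, a_5 = 0.

a_(n+2) = (2n - 2) / ((n+1)(n+2)) * a_n; check: a_0 = 1, a_1 = 2, a_2 = -1, a_3 = 0, a_4 = -1/6, a_5 = 0


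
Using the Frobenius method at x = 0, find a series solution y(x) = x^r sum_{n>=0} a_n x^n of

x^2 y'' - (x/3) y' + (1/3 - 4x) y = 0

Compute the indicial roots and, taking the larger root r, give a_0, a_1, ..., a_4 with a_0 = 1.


Write in Frobenius form y'' + (p(x)/x) y' + (q(x)/x^2) y = 0:
  p(x) = -1/3,  q(x) = 1/3 - 4x.
Indicial equation: r(r-1) + (-1/3) r + (1/3) = 0 -> roots r_1 = 1, r_2 = 1/3.
Take r = r_1 = 1. Let y(x) = x^r sum_{n>=0} a_n x^n with a_0 = 1.
Substitute y = x^r sum a_n x^n and match x^{r+n}. The recurrence is
  D(n) a_n - 4 a_{n-1} = 0,  where D(n) = (r+n)(r+n-1) + (-1/3)(r+n) + (1/3).
  a_n = 4 / D(n) * a_{n-1}.
Since the indicial polynomial factors as (r - r_1)(r - r_2), D(n) = (r_1 + n - r_1)(r_1 + n - r_2) = n(n + 2/3).
Evaluating step by step (a_0 = 1):
  n = 1: D(1) = 1(1 + 2/3) = 5/3; numerator = 4(1) = 4; a_1 = (4)/(5/3) = 12/5
  n = 2: D(2) = 2(2 + 2/3) = 16/3; numerator = 4(12/5) = 48/5; a_2 = (48/5)/(16/3) = 9/5
  n = 3: D(3) = 3(3 + 2/3) = 11; numerator = 4(9/5) = 36/5; a_3 = (36/5)/(11) = 36/55
  n = 4: D(4) = 4(4 + 2/3) = 56/3; numerator = 4(36/55) = 144/55; a_4 = (144/55)/(56/3) = 54/385

r = 1; a_0 = 1; a_1 = 12/5; a_2 = 9/5; a_3 = 36/55; a_4 = 54/385


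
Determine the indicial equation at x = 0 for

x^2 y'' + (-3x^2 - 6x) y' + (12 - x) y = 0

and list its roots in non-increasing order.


Divide by x^2 to reach normal form y'' + P_1(x) y' + P_2(x) y = 0 with P_1(x) = -3 - 6/x and P_2(x) = -1/x + 12/x^2.
x = 0 is a singular point because the y'-coefficient -3 - 6/x has a pole at x = 0 and the y-coefficient -1/x + 12/x^2 has a pole at x = 0.
It is a regular singular point because x P_1(x) = p(x) = -3x - 6 and x^2 P_2(x) = q(x) = 12 - x are polynomials, hence analytic at x = 0.
p(0) = -6,  q(0) = 12.
Indicial equation: r(r-1) + p(0) r + q(0) = 0, i.e. r^2 + (p(0) - 1) r + q(0) = 0, i.e. r^2 - 7 r + 12 = 0.
Discriminant: (-7)^2 - 4(12) = 1, so r = (7 ± 1)/2.
Solving: r_1 = 4, r_2 = 3.

indicial: r^2 - 7 r + 12 = 0; roots r_1 = 4, r_2 = 3


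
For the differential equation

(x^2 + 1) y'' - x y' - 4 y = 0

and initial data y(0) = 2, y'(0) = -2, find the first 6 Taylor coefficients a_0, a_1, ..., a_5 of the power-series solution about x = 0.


Ansatz: y(x) = sum_{n>=0} a_n x^n, so y'(x) = sum_{n>=1} n a_n x^(n-1) and y''(x) = sum_{n>=2} n(n-1) a_n x^(n-2).
Substitute into P(x) y'' + Q(x) y' + R(x) y = 0 with P(x) = x^2 + 1, Q(x) = -x, R(x) = -4, and match powers of x.
Initial conditions: a_0 = 2, a_1 = -2.
Setting the coefficient of each power of x to zero and solving order by order (substituting the coefficients already found):
  x^0: 2 a_2 - 4 a_0 = 0  ->  2 a_2 = 4 a_0 = 8  ->  a_2 = 4
  x^1: 6 a_3 - 5 a_1 = 0  ->  6 a_3 = 5 a_1 = -10  ->  a_3 = -5/3
  x^2: 12 a_4 - 4 a_2 = 0  ->  12 a_4 = 4 a_2 = 16  ->  a_4 = 4/3
  x^3: 20 a_5 - a_3 = 0  ->  20 a_5 = a_3 = -5/3  ->  a_5 = -1/12
Truncated series: y(x) = 2 - 2 x + 4 x^2 - (5/3) x^3 + (4/3) x^4 - (1/12) x^5 + O(x^6).

a_0 = 2; a_1 = -2; a_2 = 4; a_3 = -5/3; a_4 = 4/3; a_5 = -1/12


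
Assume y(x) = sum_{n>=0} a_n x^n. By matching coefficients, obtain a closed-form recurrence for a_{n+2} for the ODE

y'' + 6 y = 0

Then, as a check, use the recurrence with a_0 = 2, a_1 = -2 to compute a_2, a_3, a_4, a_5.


Substitute y = sum_n a_n x^n into y'' + (const) y = 0.
y''(x) = sum_{n>=0} (n+2)(n+1) a_{n+2} x^n.
The ODE becomes sum_n [(n+2)(n+1) a_{n+2} + 6 a_n] x^n = 0.
Setting each coefficient to zero gives the recurrence:
  (n+2)(n+1) a_{n+2} + 6 a_n = 0,
  a_{n+2} = -6 / ((n+1)(n+2)) a_n.

Check with a_0 = 2, a_1 = -2 (apply the recurrence for n = 0, 1, 2, 3): a_0 = 2, a_1 = -2, a_2 = -6, a_3 = 2, a_4 = 3, a_5 = -3/5.

a_{n+2} = -6/((n+1)(n+2)) * a_n; check: a_0 = 2, a_1 = -2, a_2 = -6, a_3 = 2, a_4 = 3, a_5 = -3/5


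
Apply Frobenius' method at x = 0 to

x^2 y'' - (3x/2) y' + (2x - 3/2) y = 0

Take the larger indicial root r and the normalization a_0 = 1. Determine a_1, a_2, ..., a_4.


Write in Frobenius form y'' + (p(x)/x) y' + (q(x)/x^2) y = 0:
  p(x) = -3/2,  q(x) = 2x - 3/2.
Indicial equation: r(r-1) + (-3/2) r + (-3/2) = 0 -> roots r_1 = 3, r_2 = -1/2.
Take r = r_1 = 3. Let y(x) = x^r sum_{n>=0} a_n x^n with a_0 = 1.
Substitute y = x^r sum a_n x^n and match x^{r+n}. The recurrence is
  D(n) a_n + 2 a_{n-1} = 0,  where D(n) = (r+n)(r+n-1) + (-3/2)(r+n) + (-3/2).
  a_n = -2 / D(n) * a_{n-1}.
Since the indicial polynomial factors as (r - r_1)(r - r_2), D(n) = (r_1 + n - r_1)(r_1 + n - r_2) = n(n + 7/2).
Evaluating step by step (a_0 = 1):
  n = 1: D(1) = 1(1 + 7/2) = 9/2; numerator = -2(1) = -2; a_1 = (-2)/(9/2) = -4/9
  n = 2: D(2) = 2(2 + 7/2) = 11; numerator = -2(-4/9) = 8/9; a_2 = (8/9)/(11) = 8/99
  n = 3: D(3) = 3(3 + 7/2) = 39/2; numerator = -2(8/99) = -16/99; a_3 = (-16/99)/(39/2) = -32/3861
  n = 4: D(4) = 4(4 + 7/2) = 30; numerator = -2(-32/3861) = 64/3861; a_4 = (64/3861)/(30) = 32/57915

r = 3; a_0 = 1; a_1 = -4/9; a_2 = 8/99; a_3 = -32/3861; a_4 = 32/57915


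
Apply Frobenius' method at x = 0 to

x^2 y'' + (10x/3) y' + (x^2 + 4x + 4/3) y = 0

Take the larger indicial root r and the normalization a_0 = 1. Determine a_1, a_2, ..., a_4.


Write in Frobenius form y'' + (p(x)/x) y' + (q(x)/x^2) y = 0:
  p(x) = 10/3,  q(x) = x^2 + 4x + 4/3.
Indicial equation: r(r-1) + (10/3) r + (4/3) = 0 -> roots r_1 = -1, r_2 = -4/3.
Take r = r_1 = -1. Let y(x) = x^r sum_{n>=0} a_n x^n with a_0 = 1.
Substitute y = x^r sum a_n x^n and match x^{r+n}. The recurrence is
  D(n) a_n + 4 a_{n-1} + 1 a_{n-2} = 0,  where D(n) = (r+n)(r+n-1) + (10/3)(r+n) + (4/3).
  a_n = [-4 a_{n-1} - 1 a_{n-2}] / D(n).
Since the indicial polynomial factors as (r - r_1)(r - r_2), D(n) = (r_1 + n - r_1)(r_1 + n - r_2) = n(n + 1/3).
Evaluating step by step (a_0 = 1):
  n = 1: D(1) = 1(1 + 1/3) = 4/3; numerator = -4(1) = -4; a_1 = (-4)/(4/3) = -3
  n = 2: D(2) = 2(2 + 1/3) = 14/3; numerator = -4(-3) - 1(1) = 11; a_2 = (11)/(14/3) = 33/14
  n = 3: D(3) = 3(3 + 1/3) = 10; numerator = -4(33/14) - 1(-3) = -45/7; a_3 = (-45/7)/(10) = -9/14
  n = 4: D(4) = 4(4 + 1/3) = 52/3; numerator = -4(-9/14) - 1(33/14) = 3/14; a_4 = (3/14)/(52/3) = 9/728

r = -1; a_0 = 1; a_1 = -3; a_2 = 33/14; a_3 = -9/14; a_4 = 9/728


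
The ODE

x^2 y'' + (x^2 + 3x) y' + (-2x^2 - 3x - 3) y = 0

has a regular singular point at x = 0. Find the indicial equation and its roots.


Divide by x^2 to reach normal form y'' + P_1(x) y' + P_2(x) y = 0 with P_1(x) = 1 + 3/x and P_2(x) = -2 - 3/x - 3/x^2.
x = 0 is a singular point because the y'-coefficient 1 + 3/x has a pole at x = 0 and the y-coefficient -2 - 3/x - 3/x^2 has a pole at x = 0.
It is a regular singular point because x P_1(x) = p(x) = x + 3 and x^2 P_2(x) = q(x) = -2x^2 - 3x - 3 are polynomials, hence analytic at x = 0.
p(0) = 3,  q(0) = -3.
Indicial equation: r(r-1) + p(0) r + q(0) = 0, i.e. r^2 + (p(0) - 1) r + q(0) = 0, i.e. r^2 + 2 r - 3 = 0.
Discriminant: (2)^2 - 4(-3) = 16, so r = (-2 ± 4)/2.
Solving: r_1 = 1, r_2 = -3.

indicial: r^2 + 2 r - 3 = 0; roots r_1 = 1, r_2 = -3


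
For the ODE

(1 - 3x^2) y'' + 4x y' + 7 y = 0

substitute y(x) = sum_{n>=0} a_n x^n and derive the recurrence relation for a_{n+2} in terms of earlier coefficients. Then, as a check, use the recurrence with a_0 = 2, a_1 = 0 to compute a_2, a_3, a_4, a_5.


Substitute y = sum_n a_n x^n.
(1 - 3 x^2) y'' contributes (n+2)(n+1) a_{n+2} - 3 n(n-1) a_n at x^n.
4 x y'(x) contributes 4 n a_n at x^n.
7 y(x) contributes 7 a_n at x^n.
Matching x^n: (n+2)(n+1) a_{n+2} + (-3 n(n-1) + 4 n + 7) a_n = 0.
Thus a_{n+2} = (3 n(n-1) - 4 n - 7) / ((n+1)(n+2)) * a_n.

Check with a_0 = 2, a_1 = 0 (apply the recurrence for n = 0, 1, 2, 3): a_0 = 2, a_1 = 0, a_2 = -7, a_3 = 0, a_4 = 21/4, a_5 = 0.

a_(n+2) = (3 n(n-1) - 4 n - 7) / ((n+1)(n+2)) * a_n; check: a_0 = 2, a_1 = 0, a_2 = -7, a_3 = 0, a_4 = 21/4, a_5 = 0


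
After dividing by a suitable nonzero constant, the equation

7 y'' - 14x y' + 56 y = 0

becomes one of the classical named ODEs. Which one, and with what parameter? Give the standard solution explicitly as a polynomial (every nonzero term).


All three coefficients share the factor 7; dividing through by 7 gives  y'' - 2x y' + 8 y = 0.
This matches the Hermite equation y'' - 2x y' + 2n y = 0 with 2n = 8, so n = 4; the polynomial solution is H_4(x).
With y = sum_k a_k x^k, matching x^k gives (k+2)(k+1) a_{k+2} = 2(k - n) a_k = 2(k - 4) a_k. The right side vanishes at k = 4, so the series with the parity of 4 terminates at degree 4.
Standard normalization: leading coefficient of H_n is 2^n, so a_4 = 2^4 = 16. Work downward with a_k = (k+1)(k+2) a_{k+2} / (2(k - n)):
  a_2 = (3)(4)(16) / (2(2 - 4)) = 192/(-4) = -48
  a_0 = (1)(2)(-48) / (2(0 - 4)) = -96/(-8) = 12
Hence H_4(x) = 16 x^4 - 48 x^2 + 12.

H_4(x); series = 16 x^4 - 48 x^2 + 12


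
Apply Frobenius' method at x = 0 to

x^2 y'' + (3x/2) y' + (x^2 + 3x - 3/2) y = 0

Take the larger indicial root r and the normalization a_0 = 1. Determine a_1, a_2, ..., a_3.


Write in Frobenius form y'' + (p(x)/x) y' + (q(x)/x^2) y = 0:
  p(x) = 3/2,  q(x) = x^2 + 3x - 3/2.
Indicial equation: r(r-1) + (3/2) r + (-3/2) = 0 -> roots r_1 = 1, r_2 = -3/2.
Take r = r_1 = 1. Let y(x) = x^r sum_{n>=0} a_n x^n with a_0 = 1.
Substitute y = x^r sum a_n x^n and match x^{r+n}. The recurrence is
  D(n) a_n + 3 a_{n-1} + 1 a_{n-2} = 0,  where D(n) = (r+n)(r+n-1) + (3/2)(r+n) + (-3/2).
  a_n = [-3 a_{n-1} - 1 a_{n-2}] / D(n).
Since the indicial polynomial factors as (r - r_1)(r - r_2), D(n) = (r_1 + n - r_1)(r_1 + n - r_2) = n(n + 5/2).
Evaluating step by step (a_0 = 1):
  n = 1: D(1) = 1(1 + 5/2) = 7/2; numerator = -3(1) = -3; a_1 = (-3)/(7/2) = -6/7
  n = 2: D(2) = 2(2 + 5/2) = 9; numerator = -3(-6/7) - 1(1) = 11/7; a_2 = (11/7)/(9) = 11/63
  n = 3: D(3) = 3(3 + 5/2) = 33/2; numerator = -3(11/63) - 1(-6/7) = 1/3; a_3 = (1/3)/(33/2) = 2/99

r = 1; a_0 = 1; a_1 = -6/7; a_2 = 11/63; a_3 = 2/99


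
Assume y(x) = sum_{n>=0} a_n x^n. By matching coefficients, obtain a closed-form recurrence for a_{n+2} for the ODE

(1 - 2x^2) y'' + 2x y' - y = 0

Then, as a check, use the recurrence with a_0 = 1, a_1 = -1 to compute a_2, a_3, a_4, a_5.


Substitute y = sum_n a_n x^n.
(1 - 2 x^2) y'' contributes (n+2)(n+1) a_{n+2} - 2 n(n-1) a_n at x^n.
2 x y'(x) contributes 2 n a_n at x^n.
-y(x) contributes -1 a_n at x^n.
Matching x^n: (n+2)(n+1) a_{n+2} + (-2 n(n-1) + 2 n - 1) a_n = 0.
Thus a_{n+2} = (2 n(n-1) - 2 n + 1) / ((n+1)(n+2)) * a_n.

Check with a_0 = 1, a_1 = -1 (apply the recurrence for n = 0, 1, 2, 3): a_0 = 1, a_1 = -1, a_2 = 1/2, a_3 = 1/6, a_4 = 1/24, a_5 = 7/120.

a_(n+2) = (2 n(n-1) - 2 n + 1) / ((n+1)(n+2)) * a_n; check: a_0 = 1, a_1 = -1, a_2 = 1/2, a_3 = 1/6, a_4 = 1/24, a_5 = 7/120


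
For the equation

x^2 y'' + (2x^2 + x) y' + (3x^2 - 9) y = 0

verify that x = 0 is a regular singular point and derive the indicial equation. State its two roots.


Divide by x^2 to reach normal form y'' + P_1(x) y' + P_2(x) y = 0 with P_1(x) = 2 + 1/x and P_2(x) = 3 - 9/x^2.
x = 0 is a singular point because the y'-coefficient 2 + 1/x has a pole at x = 0 and the y-coefficient 3 - 9/x^2 has a pole at x = 0.
It is a regular singular point because x P_1(x) = p(x) = 2x + 1 and x^2 P_2(x) = q(x) = 3x^2 - 9 are polynomials, hence analytic at x = 0.
p(0) = 1,  q(0) = -9.
Indicial equation: r(r-1) + p(0) r + q(0) = 0, i.e. r^2 + (p(0) - 1) r + q(0) = 0, i.e. r^2 - 9 = 0.
Discriminant: (0)^2 - 4(-9) = 36, so r = (0 ± 6)/2.
Solving: r_1 = 3, r_2 = -3.

indicial: r^2 - 9 = 0; roots r_1 = 3, r_2 = -3


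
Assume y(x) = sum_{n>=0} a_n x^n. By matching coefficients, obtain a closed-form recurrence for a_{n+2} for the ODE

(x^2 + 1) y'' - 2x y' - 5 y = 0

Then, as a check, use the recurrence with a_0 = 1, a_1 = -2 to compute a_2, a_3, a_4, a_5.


Substitute y = sum_n a_n x^n.
(1 + 1 x^2) y'' contributes (n+2)(n+1) a_{n+2} + n(n-1) a_n at x^n.
-2 x y'(x) contributes -2 n a_n at x^n.
-5 y(x) contributes -5 a_n at x^n.
Matching x^n: (n+2)(n+1) a_{n+2} + (n(n-1) - 2 n - 5) a_n = 0.
Thus a_{n+2} = (-n(n-1) + 2 n + 5) / ((n+1)(n+2)) * a_n.

Check with a_0 = 1, a_1 = -2 (apply the recurrence for n = 0, 1, 2, 3): a_0 = 1, a_1 = -2, a_2 = 5/2, a_3 = -7/3, a_4 = 35/24, a_5 = -7/12.

a_(n+2) = (-n(n-1) + 2 n + 5) / ((n+1)(n+2)) * a_n; check: a_0 = 1, a_1 = -2, a_2 = 5/2, a_3 = -7/3, a_4 = 35/24, a_5 = -7/12


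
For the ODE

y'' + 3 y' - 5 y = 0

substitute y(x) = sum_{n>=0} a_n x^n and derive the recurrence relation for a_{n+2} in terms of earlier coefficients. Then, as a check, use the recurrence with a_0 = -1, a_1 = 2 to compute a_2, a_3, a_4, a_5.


Substitute y = sum_n a_n x^n.
y''(x) has coefficient (n+2)(n+1) a_{n+2} at x^n;
3 y'(x) has coefficient 3 (n+1) a_{n+1} at x^n;
-5 y(x) has coefficient -5 a_n at x^n.
Matching x^n: (n+2)(n+1) a_{n+2} + 3 (n+1) a_{n+1} - 5 a_n = 0.
Thus a_{n+2} = [-3 (n+1) a_{n+1} + 5 a_n] / ((n+1)(n+2)).

Check with a_0 = -1, a_1 = 2 (apply the recurrence for n = 0, 1, 2, 3): a_0 = -1, a_1 = 2, a_2 = -11/2, a_3 = 43/6, a_4 = -23/3, a_5 = 767/120.

a_(n+2) = [-3 (n+1) a_(n+1) + 5 a_n] / ((n+1)(n+2)); check: a_0 = -1, a_1 = 2, a_2 = -11/2, a_3 = 43/6, a_4 = -23/3, a_5 = 767/120


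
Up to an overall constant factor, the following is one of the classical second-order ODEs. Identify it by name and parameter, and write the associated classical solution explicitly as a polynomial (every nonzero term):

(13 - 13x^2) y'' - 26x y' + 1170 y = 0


All three coefficients share the factor 13; dividing through by 13 gives  (1 - x^2) y'' - 2x y' + 90 y = 0.
This matches the Legendre equation (1 - x^2) y'' - 2x y' + n(n+1) y = 0 (note the -2x y' term) with n(n+1) = 90, so n = 9; the polynomial solution is P_9(x).
With y = sum_k a_k x^k, matching x^k gives (k+2)(k+1) a_{k+2} = [k(k+1) - n(n+1)] a_k = (k - 9)(k + 10) a_k. The right side vanishes at k = 9, so the series with the parity of 9 terminates at degree 9.
Standard normalization (P_n(1) = 1): leading coefficient (2n)!/(2^n (n!)^2) = 6402373705728000/(512*131681894400) = 12155/128, so a_9 = 12155/128. Work downward with a_k = (k+1)(k+2) a_{k+2} / ((k - 9)(k + 10)):
  a_7 = (8)(9)(12155/128) / ((7 - 9)(7 + 10)) = (109395/16)/(-34) = -6435/32
  a_5 = (6)(7)(-6435/32) / ((5 - 9)(5 + 10)) = (-135135/16)/(-60) = 9009/64
  a_3 = (4)(5)(9009/64) / ((3 - 9)(3 + 10)) = (45045/16)/(-78) = -1155/32
  a_1 = (2)(3)(-1155/32) / ((1 - 9)(1 + 10)) = (-3465/16)/(-88) = 315/128
Hence P_9(x) = 12155 x^9/128 - 6435 x^7/32 + 9009 x^5/64 - 1155 x^3/32 + 315 x/128.

P_9(x); series = 12155 x^9/128 - 6435 x^7/32 + 9009 x^5/64 - 1155 x^3/32 + 315 x/128


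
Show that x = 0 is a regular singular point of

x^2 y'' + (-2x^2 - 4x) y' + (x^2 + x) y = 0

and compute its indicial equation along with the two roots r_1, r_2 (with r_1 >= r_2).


Divide by x^2 to reach normal form y'' + P_1(x) y' + P_2(x) y = 0 with P_1(x) = -2 - 4/x and P_2(x) = 1 + 1/x.
x = 0 is a singular point because the y'-coefficient -2 - 4/x has a pole at x = 0 and the y-coefficient 1 + 1/x has a pole at x = 0.
It is a regular singular point because x P_1(x) = p(x) = -2x - 4 and x^2 P_2(x) = q(x) = x^2 + x are polynomials, hence analytic at x = 0.
p(0) = -4,  q(0) = 0.
Indicial equation: r(r-1) + p(0) r + q(0) = 0, i.e. r^2 + (p(0) - 1) r + q(0) = 0, i.e. r^2 - 5 r = 0.
Discriminant: (-5)^2 - 4(0) = 25, so r = (5 ± 5)/2.
Solving: r_1 = 5, r_2 = 0.

indicial: r^2 - 5 r = 0; roots r_1 = 5, r_2 = 0


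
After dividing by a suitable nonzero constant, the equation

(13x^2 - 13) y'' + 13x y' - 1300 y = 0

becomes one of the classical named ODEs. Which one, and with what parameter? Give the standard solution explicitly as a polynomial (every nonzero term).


All three coefficients share the factor -13; dividing through by -13 gives  (1 - x^2) y'' - x y' + 100 y = 0.
This matches the Chebyshev equation (1 - x^2) y'' - x y' + n^2 y = 0 (note the -x y' term, not -2x y') with n^2 = 100, so n = 10; the polynomial solution is T_10(x).
With y = sum_k a_k x^k, matching x^k gives (k+2)(k+1) a_{k+2} = (k^2 - n^2) a_k = (k - 10)(k + 10) a_k. The right side vanishes at k = 10, so the series with the parity of 10 terminates at degree 10.
Standard normalization: leading coefficient of T_n is 2^(n-1), so a_10 = 2^9 = 512. Work downward with a_k = (k+1)(k+2) a_{k+2} / ((k - 10)(k + 10)):
  a_8 = (9)(10)(512) / ((8 - 10)(8 + 10)) = 46080/(-36) = -1280
  a_6 = (7)(8)(-1280) / ((6 - 10)(6 + 10)) = -71680/(-64) = 1120
  a_4 = (5)(6)(1120) / ((4 - 10)(4 + 10)) = 33600/(-84) = -400
  a_2 = (3)(4)(-400) / ((2 - 10)(2 + 10)) = -4800/(-96) = 50
  a_0 = (1)(2)(50) / ((0 - 10)(0 + 10)) = 100/(-100) = -1
Hence T_10(x) = 512 x^10 - 1280 x^8 + 1120 x^6 - 400 x^4 + 50 x^2 - 1.

T_10(x); series = 512 x^10 - 1280 x^8 + 1120 x^6 - 400 x^4 + 50 x^2 - 1


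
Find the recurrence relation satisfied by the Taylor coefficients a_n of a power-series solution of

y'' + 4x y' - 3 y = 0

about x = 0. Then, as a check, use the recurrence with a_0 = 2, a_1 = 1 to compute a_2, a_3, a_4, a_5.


Substitute y = sum_n a_n x^n.
y''(x) has coefficient (n+2)(n+1) a_{n+2} at x^n;
4 x y'(x) has coefficient 4 n a_n at x^n (shift);
-3 y(x) has coefficient -3 a_n at x^n.
Matching x^n: (n+2)(n+1) a_{n+2} + (4n - 3) a_n = 0.
Thus a_{n+2} = (-4n + 3) / ((n+1)(n+2)) * a_n.

Check with a_0 = 2, a_1 = 1 (apply the recurrence for n = 0, 1, 2, 3): a_0 = 2, a_1 = 1, a_2 = 3, a_3 = -1/6, a_4 = -5/4, a_5 = 3/40.

a_(n+2) = (-4n + 3) / ((n+1)(n+2)) * a_n; check: a_0 = 2, a_1 = 1, a_2 = 3, a_3 = -1/6, a_4 = -5/4, a_5 = 3/40


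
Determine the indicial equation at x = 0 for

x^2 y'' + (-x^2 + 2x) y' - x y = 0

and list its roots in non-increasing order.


Divide by x^2 to reach normal form y'' + P_1(x) y' + P_2(x) y = 0 with P_1(x) = -1 + 2/x and P_2(x) = -1/x.
x = 0 is a singular point because the y'-coefficient -1 + 2/x has a pole at x = 0 and the y-coefficient -1/x has a pole at x = 0.
It is a regular singular point because x P_1(x) = p(x) = 2 - x and x^2 P_2(x) = q(x) = -x are polynomials, hence analytic at x = 0.
p(0) = 2,  q(0) = 0.
Indicial equation: r(r-1) + p(0) r + q(0) = 0, i.e. r^2 + (p(0) - 1) r + q(0) = 0, i.e. r^2 + 1 r = 0.
Discriminant: (1)^2 - 4(0) = 1, so r = (-1 ± 1)/2.
Solving: r_1 = 0, r_2 = -1.

indicial: r^2 + 1 r = 0; roots r_1 = 0, r_2 = -1


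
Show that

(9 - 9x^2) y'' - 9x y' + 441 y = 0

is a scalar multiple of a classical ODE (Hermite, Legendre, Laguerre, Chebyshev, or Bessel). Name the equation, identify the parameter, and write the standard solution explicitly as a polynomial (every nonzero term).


All three coefficients share the factor 9; dividing through by 9 gives  (1 - x^2) y'' - x y' + 49 y = 0.
This matches the Chebyshev equation (1 - x^2) y'' - x y' + n^2 y = 0 (note the -x y' term, not -2x y') with n^2 = 49, so n = 7; the polynomial solution is T_7(x).
With y = sum_k a_k x^k, matching x^k gives (k+2)(k+1) a_{k+2} = (k^2 - n^2) a_k = (k - 7)(k + 7) a_k. The right side vanishes at k = 7, so the series with the parity of 7 terminates at degree 7.
Standard normalization: leading coefficient of T_n is 2^(n-1), so a_7 = 2^6 = 64. Work downward with a_k = (k+1)(k+2) a_{k+2} / ((k - 7)(k + 7)):
  a_5 = (6)(7)(64) / ((5 - 7)(5 + 7)) = 2688/(-24) = -112
  a_3 = (4)(5)(-112) / ((3 - 7)(3 + 7)) = -2240/(-40) = 56
  a_1 = (2)(3)(56) / ((1 - 7)(1 + 7)) = 336/(-48) = -7
Hence T_7(x) = 64 x^7 - 112 x^5 + 56 x^3 - 7 x.

T_7(x); series = 64 x^7 - 112 x^5 + 56 x^3 - 7 x
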